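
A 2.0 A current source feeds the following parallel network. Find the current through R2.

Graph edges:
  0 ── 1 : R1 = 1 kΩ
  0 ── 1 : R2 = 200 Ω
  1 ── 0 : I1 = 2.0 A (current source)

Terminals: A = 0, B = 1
All resistors sit directly between nodes 0 and 1, so they are in parallel and share one voltage V; the full source current 2 A splits among them.
1/R_par = 1/1000 + 1/200 = 0.006 S  =>  R_par = 166.7 Ω
V = I × R_par = 2 × 166.7 = 333.3 V
I_R2 = V/R2 = 333.3/200 = 1.667 A

Final answer: 1.667 A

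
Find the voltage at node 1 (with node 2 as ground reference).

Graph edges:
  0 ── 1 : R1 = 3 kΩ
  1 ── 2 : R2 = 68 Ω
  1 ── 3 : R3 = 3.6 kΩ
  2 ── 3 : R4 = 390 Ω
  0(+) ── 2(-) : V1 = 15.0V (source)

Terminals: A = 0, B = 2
Nodal analysis, taking node 2 as the 0 V reference.
Source V1 fixes V_0 = 15 V.
KCL at each unknown node (sum of currents leaving = 0; resistances in Ω):
  Node 1: (V_1 - 15)/3000 + (V_1 - 0)/68 + (V_1 - V_3)/3600 = 0
  Node 3: (V_3 - V_1)/3600 + (V_3 - 0)/390 = 0
Collecting terms (coefficients in siemens):
  0.01532·V_1 - 0.0002778·V_3 = 0.005
  0.002842·V_3 - 0.0002778·V_1 = 0
Determinant D = (0.01532)(0.002842) - (-0.0002778)(-0.0002778) = 0.00004345
V_1 = [(0.005)(0.002842) - (-0.0002778)(0)]/D = 0.327 V
V_3 = [(0.01532)(0) - (0.005)(-0.0002778)]/D = 0.03196 V
The requested potential is V_1 = 0.327 V.

Final answer: V_1 = 0.327 V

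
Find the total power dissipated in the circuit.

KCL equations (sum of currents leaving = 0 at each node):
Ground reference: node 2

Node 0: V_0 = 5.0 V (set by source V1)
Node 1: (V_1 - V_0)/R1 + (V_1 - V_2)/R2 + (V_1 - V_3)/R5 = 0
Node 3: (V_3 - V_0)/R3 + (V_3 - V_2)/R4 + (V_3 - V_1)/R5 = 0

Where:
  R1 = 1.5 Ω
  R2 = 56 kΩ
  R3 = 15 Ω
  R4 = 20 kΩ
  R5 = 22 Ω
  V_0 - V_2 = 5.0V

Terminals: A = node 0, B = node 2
Nodal analysis, taking node 2 as the 0 V reference.
Source V1 fixes V_0 = 5 V.
KCL at each unknown node (sum of currents leaving = 0; resistances in Ω):
  Node 1: (V_1 - 5)/1.5 + (V_1 - 0)/56000 + (V_1 - V_3)/22 = 0
  Node 3: (V_3 - 5)/15 + (V_3 - 0)/20000 + (V_3 - V_1)/22 = 0
Collecting terms (coefficients in siemens):
  0.7121·V_1 - 0.04545·V_3 = 3.333
  0.1122·V_3 - 0.04545·V_1 = 0.3333
Determinant D = (0.7121)(0.1122) - (-0.04545)(-0.04545) = 0.07782
V_1 = [(3.333)(0.1122) - (-0.04545)(0.3333)]/D = 5 V
V_3 = [(0.7121)(0.3333) - (3.333)(-0.04545)]/D = 4.998 V
Power in each resistor, P = (ΔV)²/R:
  P_R1 = (5 - 5)²/1.5 = 0.00000005032 W
  P_R2 = (5 - 0)²/56000 = 0.0004464 W
  P_R3 = (5 - 4.998)²/15 = 0.0000003651 W
  P_R4 = (0 - 4.998)²/20000 = 0.001249 W
  P_R5 = (5 - 4.998)²/22 = 0.0000001939 W
P_total = P_R1 + P_R2 + P_R3 + P_R4 + P_R5 = 0.001696 W

Final answer: 0.001696 W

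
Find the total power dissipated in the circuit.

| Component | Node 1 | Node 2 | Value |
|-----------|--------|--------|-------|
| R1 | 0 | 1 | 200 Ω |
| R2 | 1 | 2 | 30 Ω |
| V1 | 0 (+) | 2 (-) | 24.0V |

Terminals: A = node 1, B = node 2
Nodal analysis, taking node 2 as the 0 V reference.
Source V1 fixes V_0 = 24 V.
KCL at each unknown node (sum of currents leaving = 0; resistances in Ω):
  Node 1: (V_1 - 24)/200 + (V_1 - 0)/30 = 0
Collecting terms: 0.03833 × V_1 = 0.12  =>  V_1 = 3.13 V
Power in each resistor, P = (ΔV)²/R:
  P_R1 = (24 - 3.13)²/200 = 2.178 W
  P_R2 = (3.13 - 0)²/30 = 0.3267 W
P_total = P_R1 + P_R2 = 2.504 W

Final answer: 2.504 W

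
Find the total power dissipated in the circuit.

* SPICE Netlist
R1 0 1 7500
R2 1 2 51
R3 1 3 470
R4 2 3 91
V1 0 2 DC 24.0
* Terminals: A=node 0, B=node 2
Nodal analysis, taking node 2 as the 0 V reference.
Source V1 fixes V_0 = 24 V.
KCL at each unknown node (sum of currents leaving = 0; resistances in Ω):
  Node 1: (V_1 - 24)/7500 + (V_1 - 0)/51 + (V_1 - V_3)/470 = 0
  Node 3: (V_3 - V_1)/470 + (V_3 - 0)/91 = 0
Collecting terms (coefficients in siemens):
  0.02187·V_1 - 0.002128·V_3 = 0.0032
  0.01312·V_3 - 0.002128·V_1 = 0
Determinant D = (0.02187)(0.01312) - (-0.002128)(-0.002128) = 0.0002823
V_1 = [(0.0032)(0.01312) - (-0.002128)(0)]/D = 0.1487 V
V_3 = [(0.02187)(0) - (0.0032)(-0.002128)]/D = 0.02412 V
Power in each resistor, P = (ΔV)²/R:
  P_R1 = (24 - 0.1487)²/7500 = 0.07585 W
  P_R2 = (0.1487 - 0)²/51 = 0.0004334 W
  P_R3 = (0.1487 - 0.02412)²/470 = 0.00003301 W
  P_R4 = (0 - 0.02412)²/91 = 0.000006391 W
P_total = P_R1 + P_R2 + P_R3 + P_R4 = 0.07632 W

Final answer: 0.07632 W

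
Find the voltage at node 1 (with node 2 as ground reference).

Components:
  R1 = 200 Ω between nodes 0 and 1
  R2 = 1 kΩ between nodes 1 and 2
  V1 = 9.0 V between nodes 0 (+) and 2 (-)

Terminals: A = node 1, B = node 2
Nodal analysis, taking node 2 as the 0 V reference.
Source V1 fixes V_0 = 9 V.
KCL at each unknown node (sum of currents leaving = 0; resistances in Ω):
  Node 1: (V_1 - 9)/200 + (V_1 - 0)/1000 = 0
Collecting terms: 0.006 × V_1 = 0.045  =>  V_1 = 7.5 V
The requested potential is V_1 = 7.5 V.

Final answer: V_1 = 7.5 V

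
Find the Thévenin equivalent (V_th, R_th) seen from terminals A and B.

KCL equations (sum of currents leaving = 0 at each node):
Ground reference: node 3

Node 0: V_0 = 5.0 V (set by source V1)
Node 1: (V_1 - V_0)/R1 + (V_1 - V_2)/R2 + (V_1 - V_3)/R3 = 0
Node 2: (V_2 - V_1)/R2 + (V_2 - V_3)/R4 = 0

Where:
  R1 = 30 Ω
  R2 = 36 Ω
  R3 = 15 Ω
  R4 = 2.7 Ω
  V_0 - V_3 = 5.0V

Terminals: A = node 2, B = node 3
Step 1 — V_th is the open-circuit voltage V_A - V_B (nothing connected across the terminals).
Nodal analysis, taking node 3 as the 0 V reference.
Source V1 fixes V_0 = 5 V.
KCL at each unknown node (sum of currents leaving = 0; resistances in Ω):
  Node 1: (V_1 - 5)/30 + (V_1 - V_2)/36 + (V_1 - 0)/15 = 0
  Node 2: (V_2 - V_1)/36 + (V_2 - 0)/2.7 = 0
Collecting terms (coefficients in siemens):
  0.1278·V_1 - 0.02778·V_2 = 0.1667
  0.3981·V_2 - 0.02778·V_1 = 0
Determinant D = (0.1278)(0.3981) - (-0.02778)(-0.02778) = 0.0501
V_1 = [(0.1667)(0.3981) - (-0.02778)(0)]/D = 1.324 V
V_2 = [(0.1278)(0) - (0.1667)(-0.02778)]/D = 0.0924 V
V_th = V_2 - V_3 = 0.0924 - 0 = 0.0924 V
Step 2 — R_th: zero the source — replace V1 by a short circuit (node 3 merges into node 0) — and find the resistance seen between A (node 2) and B (node 0).
Reduce the network between node 2 (A) and node 0 (B) by series/parallel combination:
  Rp1 = R1 ‖ R3 (parallel, both between nodes 0 and 1) = 1/(1/30 + 1/15) = 10 Ω
  Rs1 = R2 + Rp1 (series, joined only at node 1) = 36 + 10 = 46 Ω
  Rp2 = R4 ‖ Rs1 (parallel, both between nodes 0 and 2) = 1/(1/2.7 + 1/46) = 2.55 Ω
R_th = 2.55 Ω

Final answer: V_th = 0.0924 V, R_th = 2.55 Ω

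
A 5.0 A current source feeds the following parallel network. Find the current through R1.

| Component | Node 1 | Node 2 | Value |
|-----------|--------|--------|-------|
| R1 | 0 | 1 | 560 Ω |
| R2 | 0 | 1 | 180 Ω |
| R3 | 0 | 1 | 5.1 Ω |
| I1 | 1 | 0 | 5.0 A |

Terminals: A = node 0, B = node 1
All resistors sit directly between nodes 0 and 1, so they are in parallel and share one voltage V; the full source current 5 A splits among them.
1/R_par = 1/560 + 1/180 + 1/5.1 = 0.2034 S  =>  R_par = 4.916 Ω
V = I × R_par = 5 × 4.916 = 24.58 V
I_R1 = V/R1 = 24.58/560 = 0.04389 A

Final answer: 0.04389 A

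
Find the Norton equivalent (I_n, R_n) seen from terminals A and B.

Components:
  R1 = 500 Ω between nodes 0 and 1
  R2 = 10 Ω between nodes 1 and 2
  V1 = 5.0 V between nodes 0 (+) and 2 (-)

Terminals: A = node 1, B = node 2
Find the Thévenin equivalent first; then I_n = V_th/R_th and R_n = R_th.
Step 1 — V_th is the open-circuit voltage V_A - V_B (nothing connected across the terminals).
Nodal analysis, taking node 2 as the 0 V reference.
Source V1 fixes V_0 = 5 V.
KCL at each unknown node (sum of currents leaving = 0; resistances in Ω):
  Node 1: (V_1 - 5)/500 + (V_1 - 0)/10 = 0
Collecting terms: 0.102 × V_1 = 0.01  =>  V_1 = 0.09804 V
V_th = V_1 - V_2 = 0.09804 - 0 = 0.09804 V
Step 2 — R_th: zero the source — replace V1 by a short circuit (node 2 merges into node 0) — and find the resistance seen between A (node 1) and B (node 0).
Reduce the network between node 1 (A) and node 0 (B) by series/parallel combination:
  Rp1 = R1 ‖ R2 (parallel, both between nodes 0 and 1) = 1/(1/500 + 1/10) = 9.804 Ω
R_th = 9.804 Ω
I_n = V_th/R_th = 0.09804/9.804 = 0.01 A, and R_n = R_th = 9.804 Ω

Final answer: I_n = 0.01 A, R_n = 9.804 Ω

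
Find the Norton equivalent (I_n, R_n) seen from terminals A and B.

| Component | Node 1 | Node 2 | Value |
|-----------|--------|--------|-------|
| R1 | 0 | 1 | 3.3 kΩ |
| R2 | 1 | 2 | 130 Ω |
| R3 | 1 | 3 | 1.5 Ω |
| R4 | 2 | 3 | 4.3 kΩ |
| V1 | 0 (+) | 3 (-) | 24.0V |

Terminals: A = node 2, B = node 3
Find the Thévenin equivalent first; then I_n = V_th/R_th and R_n = R_th.
Step 1 — V_th is the open-circuit voltage V_A - V_B (nothing connected across the terminals).
Nodal analysis, taking node 3 as the 0 V reference.
Source V1 fixes V_0 = 24 V.
KCL at each unknown node (sum of currents leaving = 0; resistances in Ω):
  Node 1: (V_1 - 24)/3300 + (V_1 - V_2)/130 + (V_1 - 0)/1.5 = 0
  Node 2: (V_2 - V_1)/130 + (V_2 - 0)/4300 = 0
Collecting terms (coefficients in siemens):
  0.6747·V_1 - 0.007692·V_2 = 0.007273
  0.007925·V_2 - 0.007692·V_1 = 0
Determinant D = (0.6747)(0.007925) - (-0.007692)(-0.007692) = 0.005287
V_1 = [(0.007273)(0.007925) - (-0.007692)(0)]/D = 0.0109 V
V_2 = [(0.6747)(0) - (0.007273)(-0.007692)]/D = 0.01058 V
V_th = V_2 - V_3 = 0.01058 - 0 = 0.01058 V
Step 2 — R_th: zero the source — replace V1 by a short circuit (node 3 merges into node 0) — and find the resistance seen between A (node 2) and B (node 0).
Reduce the network between node 2 (A) and node 0 (B) by series/parallel combination:
  Rp1 = R1 ‖ R3 (parallel, both between nodes 0 and 1) = 1/(1/3300 + 1/1.5) = 1.499 Ω
  Rs1 = R2 + Rp1 (series, joined only at node 1) = 130 + 1.499 = 131.5 Ω
  Rp2 = R4 ‖ Rs1 (parallel, both between nodes 0 and 2) = 1/(1/4300 + 1/131.5) = 127.6 Ω
R_th = 127.6 Ω
I_n = V_th/R_th = 0.01058/127.6 = 0.00008292 A, and R_n = R_th = 127.6 Ω

Final answer: I_n = 8.292e-05 A, R_n = 127.6 Ω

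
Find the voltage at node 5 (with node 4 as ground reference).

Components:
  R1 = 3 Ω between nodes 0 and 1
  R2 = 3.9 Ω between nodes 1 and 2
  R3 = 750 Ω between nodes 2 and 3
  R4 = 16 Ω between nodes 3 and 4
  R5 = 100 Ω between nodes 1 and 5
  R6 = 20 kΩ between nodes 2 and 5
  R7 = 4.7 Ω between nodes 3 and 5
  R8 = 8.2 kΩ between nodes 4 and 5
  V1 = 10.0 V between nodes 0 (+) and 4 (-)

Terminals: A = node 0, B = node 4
Nodal analysis, taking node 4 as the 0 V reference.
Source V1 fixes V_0 = 10 V.
KCL at each unknown node (sum of currents leaving = 0; resistances in Ω):
  Node 1: (V_1 - 10)/3 + (V_1 - V_2)/3.9 + (V_1 - V_5)/100 = 0
  Node 2: (V_2 - V_1)/3.9 + (V_2 - V_3)/750 + (V_2 - V_5)/20000 = 0
  Node 3: (V_3 - V_2)/750 + (V_3 - 0)/16 + (V_3 - V_5)/4.7 = 0
  Node 5: (V_5 - V_1)/100 + (V_5 - V_2)/20000 + (V_5 - V_3)/4.7 + (V_5 - 0)/8200 = 0
Collecting terms (coefficients in siemens):
  0.5997·V_1 - 0.2564·V_2 - 0.01·V_5 = 3.333
  0.2578·V_2 - 0.2564·V_1 - 0.001333·V_3 - 0.00005·V_5 = 0
  0.2766·V_3 - 0.001333·V_2 - 0.2128·V_5 = 0
  0.2229·V_5 - 0.01·V_1 - 0.00005·V_2 - 0.2128·V_3 = 0
Solving these 4 simultaneous equations (Gaussian elimination) gives:
  V_1 = 9.729 V, V_2 = 9.684 V, V_3 = 1.444 V, V_5 = 1.817 V
The requested potential is V_5 = 1.817 V.

Final answer: V_5 = 1.817 V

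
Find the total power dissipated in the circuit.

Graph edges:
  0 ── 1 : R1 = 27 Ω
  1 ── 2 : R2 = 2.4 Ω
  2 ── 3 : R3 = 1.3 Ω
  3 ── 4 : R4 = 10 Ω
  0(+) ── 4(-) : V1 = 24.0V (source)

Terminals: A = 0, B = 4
Nodal analysis, taking node 4 as the 0 V reference.
Source V1 fixes V_0 = 24 V.
KCL at each unknown node (sum of currents leaving = 0; resistances in Ω):
  Node 1: (V_1 - 24)/27 + (V_1 - V_2)/2.4 = 0
  Node 2: (V_2 - V_1)/2.4 + (V_2 - V_3)/1.3 = 0
  Node 3: (V_3 - V_2)/1.3 + (V_3 - 0)/10 = 0
Collecting terms (coefficients in siemens):
  0.4537·V_1 - 0.4167·V_2 = 0.8889
  1.186·V_2 - 0.4167·V_1 - 0.7692·V_3 = 0
  0.8692·V_3 - 0.7692·V_2 = 0
Solving these 3 simultaneous equations (Gaussian elimination) gives:
  V_1 = 8.079 V, V_2 = 6.663 V, V_3 = 5.897 V
Power in each resistor, P = (ΔV)²/R:
  P_R1 = (24 - 8.079)²/27 = 9.389 W
  P_R2 = (8.079 - 6.663)²/2.4 = 0.8345 W
  P_R3 = (6.663 - 5.897)²/1.3 = 0.452 W
  P_R4 = (5.897 - 0)²/10 = 3.477 W
P_total = P_R1 + P_R2 + P_R3 + P_R4 = 14.15 W

Final answer: 14.15 W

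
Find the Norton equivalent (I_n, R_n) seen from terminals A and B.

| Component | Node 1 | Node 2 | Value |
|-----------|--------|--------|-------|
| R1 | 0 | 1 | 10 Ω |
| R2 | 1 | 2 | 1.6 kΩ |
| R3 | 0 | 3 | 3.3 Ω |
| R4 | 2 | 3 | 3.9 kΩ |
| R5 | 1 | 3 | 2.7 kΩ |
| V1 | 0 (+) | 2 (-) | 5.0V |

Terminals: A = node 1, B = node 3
Find the Thévenin equivalent first; then I_n = V_th/R_th and R_n = R_th.
Step 1 — V_th is the open-circuit voltage V_A - V_B (nothing connected across the terminals).
Nodal analysis, taking node 2 as the 0 V reference.
Source V1 fixes V_0 = 5 V.
KCL at each unknown node (sum of currents leaving = 0; resistances in Ω):
  Node 1: (V_1 - 5)/10 + (V_1 - 0)/1600 + (V_1 - V_3)/2700 = 0
  Node 3: (V_3 - 5)/3.3 + (V_3 - 0)/3900 + (V_3 - V_1)/2700 = 0
Collecting terms (coefficients in siemens):
  0.101·V_1 - 0.0003704·V_3 = 0.5
  0.3037·V_3 - 0.0003704·V_1 = 1.515
Determinant D = (0.101)(0.3037) - (-0.0003704)(-0.0003704) = 0.03067
V_1 = [(0.5)(0.3037) - (-0.0003704)(1.515)]/D = 4.969 V
V_3 = [(0.101)(1.515) - (0.5)(-0.0003704)]/D = 4.996 V
V_th = V_1 - V_3 = 4.969 - 4.996 = -0.0267 V
Step 2 — R_th: zero the source — replace V1 by a short circuit (node 2 merges into node 0) — and find the resistance seen between A (node 1) and B (node 3).
Reduce the network between node 1 (A) and node 3 (B) by series/parallel combination:
  Rp1 = R1 ‖ R2 (parallel, both between nodes 0 and 1) = 1/(1/10 + 1/1600) = 9.938 Ω
  Rp2 = R3 ‖ R4 (parallel, both between nodes 0 and 3) = 1/(1/3.3 + 1/3900) = 3.297 Ω
  Rs1 = Rp1 + Rp2 (series, joined only at node 0) = 9.938 + 3.297 = 13.24 Ω
  Rp3 = R5 ‖ Rs1 (parallel, both between nodes 1 and 3) = 1/(1/2700 + 1/13.24) = 13.17 Ω
R_th = 13.17 Ω
I_n = V_th/R_th = -0.0267/13.17 = -0.002027 A, and R_n = R_th = 13.17 Ω

Final answer: I_n = -0.002027 A, R_n = 13.17 Ω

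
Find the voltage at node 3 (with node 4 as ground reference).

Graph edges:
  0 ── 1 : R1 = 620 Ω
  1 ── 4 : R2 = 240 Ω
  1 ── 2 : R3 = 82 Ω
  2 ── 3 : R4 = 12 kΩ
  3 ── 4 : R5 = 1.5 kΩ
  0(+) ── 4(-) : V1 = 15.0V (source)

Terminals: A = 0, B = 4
Nodal analysis, taking node 4 as the 0 V reference.
Source V1 fixes V_0 = 15 V.
KCL at each unknown node (sum of currents leaving = 0; resistances in Ω):
  Node 1: (V_1 - 15)/620 + (V_1 - 0)/240 + (V_1 - V_2)/82 = 0
  Node 2: (V_2 - V_1)/82 + (V_2 - V_3)/12000 = 0
  Node 3: (V_3 - V_2)/12000 + (V_3 - 0)/1500 = 0
Collecting terms (coefficients in siemens):
  0.01797·V_1 - 0.0122·V_2 = 0.02419
  0.01228·V_2 - 0.0122·V_1 - 0.00008333·V_3 = 0
  0.00075·V_3 - 0.00008333·V_2 = 0
Solving these 3 simultaneous equations (Gaussian elimination) gives:
  V_1 = 4.133 V, V_2 = 4.108 V, V_3 = 0.4565 V
The requested potential is V_3 = 0.4565 V.

Final answer: V_3 = 0.4565 V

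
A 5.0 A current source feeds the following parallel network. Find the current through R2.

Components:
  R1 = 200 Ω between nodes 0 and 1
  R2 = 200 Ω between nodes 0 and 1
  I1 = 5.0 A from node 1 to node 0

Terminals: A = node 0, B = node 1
All resistors sit directly between nodes 0 and 1, so they are in parallel and share one voltage V; the full source current 5 A splits among them.
1/R_par = 1/200 + 1/200 = 0.01 S  =>  R_par = 100 Ω
V = I × R_par = 5 × 100 = 500 V
I_R2 = V/R2 = 500/200 = 2.5 A

Final answer: 2.5 A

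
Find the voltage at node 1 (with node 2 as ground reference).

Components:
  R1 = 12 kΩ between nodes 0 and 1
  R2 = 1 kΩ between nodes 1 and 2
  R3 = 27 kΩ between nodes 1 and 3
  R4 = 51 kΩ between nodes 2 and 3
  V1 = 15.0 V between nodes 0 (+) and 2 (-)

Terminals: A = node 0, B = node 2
Nodal analysis, taking node 2 as the 0 V reference.
Source V1 fixes V_0 = 15 V.
KCL at each unknown node (sum of currents leaving = 0; resistances in Ω):
  Node 1: (V_1 - 15)/12000 + (V_1 - 0)/1000 + (V_1 - V_3)/27000 = 0
  Node 3: (V_3 - V_1)/27000 + (V_3 - 0)/51000 = 0
Collecting terms (coefficients in siemens):
  0.00112·V_1 - 0.00003704·V_3 = 0.00125
  0.00005664·V_3 - 0.00003704·V_1 = 0
Determinant D = (0.00112)(0.00005664) - (-0.00003704)(-0.00003704) = 0.00000006209
V_1 = [(0.00125)(0.00005664) - (-0.00003704)(0)]/D = 1.14 V
V_3 = [(0.00112)(0) - (0.00125)(-0.00003704)]/D = 0.7456 V
The requested potential is V_1 = 1.14 V.

Final answer: V_1 = 1.14 V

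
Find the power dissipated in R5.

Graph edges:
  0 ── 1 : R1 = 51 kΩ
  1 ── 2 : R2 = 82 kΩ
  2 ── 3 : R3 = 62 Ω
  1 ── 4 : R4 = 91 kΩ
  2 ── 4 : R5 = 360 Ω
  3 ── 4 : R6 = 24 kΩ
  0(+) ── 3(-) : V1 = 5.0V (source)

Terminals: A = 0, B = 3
Nodal analysis, taking node 3 as the 0 V reference.
Source V1 fixes V_0 = 5 V.
KCL at each unknown node (sum of currents leaving = 0; resistances in Ω):
  Node 1: (V_1 - 5)/51000 + (V_1 - V_2)/82000 + (V_1 - V_4)/91000 = 0
  Node 2: (V_2 - V_1)/82000 + (V_2 - 0)/62 + (V_2 - V_4)/360 = 0
  Node 4: (V_4 - V_1)/91000 + (V_4 - V_2)/360 + (V_4 - 0)/24000 = 0
Collecting terms (coefficients in siemens):
  0.00004279·V_1 - 0.0000122·V_2 - 0.00001099·V_4 = 0.00009804
  0.01892·V_2 - 0.0000122·V_1 - 0.002778·V_4 = 0
  0.00283·V_4 - 0.00001099·V_1 - 0.002778·V_2 = 0
Solving these 3 simultaneous equations (Gaussian elimination) gives:
  V_1 = 2.295 V, V_2 = 0.003257 V, V_4 = 0.01211 V
I_R5 = (V_2 - V_4)/R5 = (0.003257 - 0.01211)/360 = -0.00002458 A
P_R5 = I_R5² × R5 = (-0.00002458)² × 360 = 0.0000002176 W

Final answer: 2.176e-07 W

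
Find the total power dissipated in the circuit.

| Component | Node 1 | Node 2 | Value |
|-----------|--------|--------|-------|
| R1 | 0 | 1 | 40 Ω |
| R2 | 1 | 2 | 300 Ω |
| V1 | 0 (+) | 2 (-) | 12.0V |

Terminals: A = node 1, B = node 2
Nodal analysis, taking node 2 as the 0 V reference.
Source V1 fixes V_0 = 12 V.
KCL at each unknown node (sum of currents leaving = 0; resistances in Ω):
  Node 1: (V_1 - 12)/40 + (V_1 - 0)/300 = 0
Collecting terms: 0.02833 × V_1 = 0.3  =>  V_1 = 10.59 V
Power in each resistor, P = (ΔV)²/R:
  P_R1 = (12 - 10.59)²/40 = 0.04983 W
  P_R2 = (10.59 - 0)²/300 = 0.3737 W
P_total = P_R1 + P_R2 = 0.4235 W

Final answer: 0.4235 W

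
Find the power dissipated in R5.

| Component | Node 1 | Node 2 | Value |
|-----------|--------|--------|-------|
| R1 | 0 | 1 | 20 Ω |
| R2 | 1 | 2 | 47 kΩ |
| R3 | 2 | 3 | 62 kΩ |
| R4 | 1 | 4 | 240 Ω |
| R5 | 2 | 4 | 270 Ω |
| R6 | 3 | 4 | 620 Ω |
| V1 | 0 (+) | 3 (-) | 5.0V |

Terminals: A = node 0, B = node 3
Nodal analysis, taking node 3 as the 0 V reference.
Source V1 fixes V_0 = 5 V.
KCL at each unknown node (sum of currents leaving = 0; resistances in Ω):
  Node 1: (V_1 - 5)/20 + (V_1 - V_2)/47000 + (V_1 - V_4)/240 = 0
  Node 2: (V_2 - V_1)/47000 + (V_2 - 0)/62000 + (V_2 - V_4)/270 = 0
  Node 4: (V_4 - V_1)/240 + (V_4 - V_2)/270 + (V_4 - 0)/620 = 0
Collecting terms (coefficients in siemens):
  0.05419·V_1 - 0.00002128·V_2 - 0.004167·V_4 = 0.25
  0.003741·V_2 - 0.00002128·V_1 - 0.003704·V_4 = 0
  0.009483·V_4 - 0.004167·V_1 - 0.003704·V_2 = 0
Solving these 3 simultaneous equations (Gaussian elimination) gives:
  V_1 = 4.885 V, V_2 = 3.51 V, V_4 = 3.517 V
I_R5 = (V_2 - V_4)/R5 = (3.51 - 3.517)/270 = -0.00002735 A
P_R5 = I_R5² × R5 = (-0.00002735)² × 270 = 0.0000002019 W

Final answer: 2.019e-07 W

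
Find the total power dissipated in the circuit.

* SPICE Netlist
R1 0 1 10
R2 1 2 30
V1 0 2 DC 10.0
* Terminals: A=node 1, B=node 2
Nodal analysis, taking node 2 as the 0 V reference.
Source V1 fixes V_0 = 10 V.
KCL at each unknown node (sum of currents leaving = 0; resistances in Ω):
  Node 1: (V_1 - 10)/10 + (V_1 - 0)/30 = 0
Collecting terms: 0.1333 × V_1 = 1  =>  V_1 = 7.5 V
Power in each resistor, P = (ΔV)²/R:
  P_R1 = (10 - 7.5)²/10 = 0.625 W
  P_R2 = (7.5 - 0)²/30 = 1.875 W
P_total = P_R1 + P_R2 = 2.5 W

Final answer: 2.5 W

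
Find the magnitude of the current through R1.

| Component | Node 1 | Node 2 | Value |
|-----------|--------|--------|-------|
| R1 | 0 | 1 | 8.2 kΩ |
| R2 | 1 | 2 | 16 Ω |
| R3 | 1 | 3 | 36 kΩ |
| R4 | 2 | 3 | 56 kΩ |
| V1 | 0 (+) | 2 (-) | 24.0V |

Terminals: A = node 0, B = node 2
Nodal analysis, taking node 2 as the 0 V reference.
Source V1 fixes V_0 = 24 V.
KCL at each unknown node (sum of currents leaving = 0; resistances in Ω):
  Node 1: (V_1 - 24)/8200 + (V_1 - 0)/16 + (V_1 - V_3)/36000 = 0
  Node 3: (V_3 - V_1)/36000 + (V_3 - 0)/56000 = 0
Collecting terms (coefficients in siemens):
  0.06265·V_1 - 0.00002778·V_3 = 0.002927
  0.00004563·V_3 - 0.00002778·V_1 = 0
Determinant D = (0.06265)(0.00004563) - (-0.00002778)(-0.00002778) = 0.000002858
V_1 = [(0.002927)(0.00004563) - (-0.00002778)(0)]/D = 0.04673 V
V_3 = [(0.06265)(0) - (0.002927)(-0.00002778)]/D = 0.02844 V
I_R1 = (V_0 - V_1)/R1 = (24 - 0.04673)/8200 = 0.002921 A
|I_R1| = 0.002921 A

Final answer: |I_R1| = 0.002921 A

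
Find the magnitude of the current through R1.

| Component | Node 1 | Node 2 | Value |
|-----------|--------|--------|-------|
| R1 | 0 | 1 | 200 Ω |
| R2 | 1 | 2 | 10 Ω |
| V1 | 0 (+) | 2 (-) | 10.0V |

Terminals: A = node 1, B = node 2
Nodal analysis, taking node 2 as the 0 V reference.
Source V1 fixes V_0 = 10 V.
KCL at each unknown node (sum of currents leaving = 0; resistances in Ω):
  Node 1: (V_1 - 10)/200 + (V_1 - 0)/10 = 0
Collecting terms: 0.105 × V_1 = 0.05  =>  V_1 = 0.4762 V
I_R1 = (V_0 - V_1)/R1 = (10 - 0.4762)/200 = 0.04762 A
|I_R1| = 0.04762 A

Final answer: |I_R1| = 0.04762 A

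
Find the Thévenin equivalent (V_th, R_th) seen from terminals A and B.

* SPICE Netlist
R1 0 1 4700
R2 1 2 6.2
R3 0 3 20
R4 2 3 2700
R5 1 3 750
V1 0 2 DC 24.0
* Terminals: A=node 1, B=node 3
Step 1 — V_th is the open-circuit voltage V_A - V_B (nothing connected across the terminals).
Nodal analysis, taking node 2 as the 0 V reference.
Source V1 fixes V_0 = 24 V.
KCL at each unknown node (sum of currents leaving = 0; resistances in Ω):
  Node 1: (V_1 - 24)/4700 + (V_1 - 0)/6.2 + (V_1 - V_3)/750 = 0
  Node 3: (V_3 - 24)/20 + (V_3 - 0)/2700 + (V_3 - V_1)/750 = 0
Collecting terms (coefficients in siemens):
  0.1628·V_1 - 0.001333·V_3 = 0.005106
  0.0517·V_3 - 0.001333·V_1 = 1.2
Determinant D = (0.1628)(0.0517) - (-0.001333)(-0.001333) = 0.008417
V_1 = [(0.005106)(0.0517) - (-0.001333)(1.2)]/D = 0.2214 V
V_3 = [(0.1628)(1.2) - (0.005106)(-0.001333)]/D = 23.21 V
V_th = V_1 - V_3 = 0.2214 - 23.21 = -22.99 V
Step 2 — R_th: zero the source — replace V1 by a short circuit (node 2 merges into node 0) — and find the resistance seen between A (node 1) and B (node 3).
Reduce the network between node 1 (A) and node 3 (B) by series/parallel combination:
  Rp1 = R1 ‖ R2 (parallel, both between nodes 0 and 1) = 1/(1/4700 + 1/6.2) = 6.192 Ω
  Rp2 = R3 ‖ R4 (parallel, both between nodes 0 and 3) = 1/(1/20 + 1/2700) = 19.85 Ω
  Rs1 = Rp1 + Rp2 (series, joined only at node 0) = 6.192 + 19.85 = 26.04 Ω
  Rp3 = R5 ‖ Rs1 (parallel, both between nodes 1 and 3) = 1/(1/750 + 1/26.04) = 25.17 Ω
R_th = 25.17 Ω

Final answer: V_th = -22.99 V, R_th = 25.17 Ω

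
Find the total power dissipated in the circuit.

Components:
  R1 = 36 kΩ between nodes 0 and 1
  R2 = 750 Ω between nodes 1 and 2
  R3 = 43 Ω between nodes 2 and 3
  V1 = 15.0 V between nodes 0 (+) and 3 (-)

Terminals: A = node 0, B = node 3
Nodal analysis, taking node 3 as the 0 V reference.
Source V1 fixes V_0 = 15 V.
KCL at each unknown node (sum of currents leaving = 0; resistances in Ω):
  Node 1: (V_1 - 15)/36000 + (V_1 - V_2)/750 = 0
  Node 2: (V_2 - V_1)/750 + (V_2 - 0)/43 = 0
Collecting terms (coefficients in siemens):
  0.001361·V_1 - 0.001333·V_2 = 0.0004167
  0.02459·V_2 - 0.001333·V_1 = 0
Determinant D = (0.001361)(0.02459) - (-0.001333)(-0.001333) = 0.00003169
V_1 = [(0.0004167)(0.02459) - (-0.001333)(0)]/D = 0.3233 V
V_2 = [(0.001361)(0) - (0.0004167)(-0.001333)]/D = 0.01753 V
Power in each resistor, P = (ΔV)²/R:
  P_R1 = (15 - 0.3233)²/36000 = 0.005983 W
  P_R2 = (0.3233 - 0.01753)²/750 = 0.0001247 W
  P_R3 = (0.01753 - 0)²/43 = 0.000007147 W
P_total = P_R1 + P_R2 + P_R3 = 0.006115 W

Final answer: 0.006115 W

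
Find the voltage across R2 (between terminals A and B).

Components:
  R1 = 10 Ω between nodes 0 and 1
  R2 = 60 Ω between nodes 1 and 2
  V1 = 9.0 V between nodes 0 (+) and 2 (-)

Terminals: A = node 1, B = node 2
R1 and R2 are in series across V1 (node 0 → node 1 → node 2), and the output A–B is taken across R2, so this is a voltage divider.
Series current: I = V1/(R1 + R2) = 9/(10 + 60) = 9/70 = 0.1286 A
V_R2 = I × R2 = V1 × R2/(R1 + R2) = 9 × 60/70 = 7.714 V

Final answer: 7.714 V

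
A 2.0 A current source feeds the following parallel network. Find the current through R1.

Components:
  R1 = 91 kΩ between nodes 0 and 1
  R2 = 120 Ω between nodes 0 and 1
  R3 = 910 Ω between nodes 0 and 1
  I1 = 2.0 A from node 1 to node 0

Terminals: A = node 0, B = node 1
All resistors sit directly between nodes 0 and 1, so they are in parallel and share one voltage V; the full source current 2 A splits among them.
1/R_par = 1/91000 + 1/120 + 1/910 = 0.009443 S  =>  R_par = 105.9 Ω
V = I × R_par = 2 × 105.9 = 211.8 V
I_R1 = V/R1 = 211.8/91000 = 0.002327 A

Final answer: 0.002327 A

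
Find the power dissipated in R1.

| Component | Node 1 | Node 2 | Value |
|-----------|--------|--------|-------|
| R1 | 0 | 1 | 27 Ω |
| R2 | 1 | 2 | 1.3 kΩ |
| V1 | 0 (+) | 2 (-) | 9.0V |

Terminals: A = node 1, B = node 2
Nodal analysis, taking node 2 as the 0 V reference.
Source V1 fixes V_0 = 9 V.
KCL at each unknown node (sum of currents leaving = 0; resistances in Ω):
  Node 1: (V_1 - 9)/27 + (V_1 - 0)/1300 = 0
Collecting terms: 0.03781 × V_1 = 0.3333  =>  V_1 = 8.817 V
I_R1 = (V_0 - V_1)/R1 = (9 - 8.817)/27 = 0.006782 A
P_R1 = I_R1² × R1 = (0.006782)² × 27 = 0.001242 W

Final answer: 0.001242 W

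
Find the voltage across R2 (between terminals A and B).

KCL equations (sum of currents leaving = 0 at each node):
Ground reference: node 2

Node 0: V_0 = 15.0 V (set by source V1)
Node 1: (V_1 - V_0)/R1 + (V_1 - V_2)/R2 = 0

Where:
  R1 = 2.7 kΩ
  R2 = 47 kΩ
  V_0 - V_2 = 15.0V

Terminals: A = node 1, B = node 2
R1 and R2 are in series across V1 (node 0 → node 1 → node 2), and the output A–B is taken across R2, so this is a voltage divider.
Series current: I = V1/(R1 + R2) = 15/(2700 + 47000) = 15/49700 = 0.0003018 A
V_R2 = I × R2 = V1 × R2/(R1 + R2) = 15 × 47000/49700 = 14.19 V

Final answer: 14.19 V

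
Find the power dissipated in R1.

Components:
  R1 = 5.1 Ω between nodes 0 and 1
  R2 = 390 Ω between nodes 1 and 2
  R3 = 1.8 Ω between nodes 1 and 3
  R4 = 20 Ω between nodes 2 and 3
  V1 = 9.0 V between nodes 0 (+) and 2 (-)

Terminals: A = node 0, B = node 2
Nodal analysis, taking node 2 as the 0 V reference.
Source V1 fixes V_0 = 9 V.
KCL at each unknown node (sum of currents leaving = 0; resistances in Ω):
  Node 1: (V_1 - 9)/5.1 + (V_1 - 0)/390 + (V_1 - V_3)/1.8 = 0
  Node 3: (V_3 - V_1)/1.8 + (V_3 - 0)/20 = 0
Collecting terms (coefficients in siemens):
  0.7542·V_1 - 0.5556·V_3 = 1.765
  0.6056·V_3 - 0.5556·V_1 = 0
Determinant D = (0.7542)(0.6056) - (-0.5556)(-0.5556) = 0.1481
V_1 = [(1.765)(0.6056) - (-0.5556)(0)]/D = 7.217 V
V_3 = [(0.7542)(0) - (1.765)(-0.5556)]/D = 6.621 V
I_R1 = (V_0 - V_1)/R1 = (9 - 7.217)/5.1 = 0.3496 A
P_R1 = I_R1² × R1 = (0.3496)² × 5.1 = 0.6232 W

Final answer: 0.6232 W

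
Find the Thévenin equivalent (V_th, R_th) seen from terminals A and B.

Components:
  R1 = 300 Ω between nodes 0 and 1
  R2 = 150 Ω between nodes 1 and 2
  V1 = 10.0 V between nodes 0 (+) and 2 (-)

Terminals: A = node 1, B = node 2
Step 1 — V_th is the open-circuit voltage V_A - V_B (nothing connected across the terminals).
Nodal analysis, taking node 2 as the 0 V reference.
Source V1 fixes V_0 = 10 V.
KCL at each unknown node (sum of currents leaving = 0; resistances in Ω):
  Node 1: (V_1 - 10)/300 + (V_1 - 0)/150 = 0
Collecting terms: 0.01 × V_1 = 0.03333  =>  V_1 = 3.333 V
V_th = V_1 - V_2 = 3.333 - 0 = 3.333 V
Step 2 — R_th: zero the source — replace V1 by a short circuit (node 2 merges into node 0) — and find the resistance seen between A (node 1) and B (node 0).
Reduce the network between node 1 (A) and node 0 (B) by series/parallel combination:
  Rp1 = R1 ‖ R2 (parallel, both between nodes 0 and 1) = 1/(1/300 + 1/150) = 100 Ω
R_th = 100 Ω

Final answer: V_th = 3.333 V, R_th = 100 Ω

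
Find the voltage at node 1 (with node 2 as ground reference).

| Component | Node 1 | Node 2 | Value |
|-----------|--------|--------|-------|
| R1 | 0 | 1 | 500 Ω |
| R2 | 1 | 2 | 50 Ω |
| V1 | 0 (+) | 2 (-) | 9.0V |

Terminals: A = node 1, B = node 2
Nodal analysis, taking node 2 as the 0 V reference.
Source V1 fixes V_0 = 9 V.
KCL at each unknown node (sum of currents leaving = 0; resistances in Ω):
  Node 1: (V_1 - 9)/500 + (V_1 - 0)/50 = 0
Collecting terms: 0.022 × V_1 = 0.018  =>  V_1 = 0.8182 V
The requested potential is V_1 = 0.8182 V.

Final answer: V_1 = 0.8182 V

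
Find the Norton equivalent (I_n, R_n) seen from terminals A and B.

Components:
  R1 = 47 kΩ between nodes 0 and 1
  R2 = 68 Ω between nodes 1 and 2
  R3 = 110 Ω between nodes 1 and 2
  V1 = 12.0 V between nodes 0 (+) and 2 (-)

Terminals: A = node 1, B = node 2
Find the Thévenin equivalent first; then I_n = V_th/R_th and R_n = R_th.
Step 1 — V_th is the open-circuit voltage V_A - V_B (nothing connected across the terminals).
Nodal analysis, taking node 2 as the 0 V reference.
Source V1 fixes V_0 = 12 V.
KCL at each unknown node (sum of currents leaving = 0; resistances in Ω):
  Node 1: (V_1 - 12)/47000 + (V_1 - 0)/68 + (V_1 - 0)/110 = 0
Collecting terms: 0.02382 × V_1 = 0.0002553  =>  V_1 = 0.01072 V
V_th = V_1 - V_2 = 0.01072 - 0 = 0.01072 V
Step 2 — R_th: zero the source — replace V1 by a short circuit (node 2 merges into node 0) — and find the resistance seen between A (node 1) and B (node 0).
Reduce the network between node 1 (A) and node 0 (B) by series/parallel combination:
  Rp1 = R1 ‖ R2 ‖ R3 (parallel, all between nodes 0 and 1) = 1/(1/47000 + 1/68 + 1/110) = 41.98 Ω
R_th = 41.98 Ω
I_n = V_th/R_th = 0.01072/41.98 = 0.0002553 A, and R_n = R_th = 41.98 Ω

Final answer: I_n = 0.0002553 A, R_n = 41.98 Ω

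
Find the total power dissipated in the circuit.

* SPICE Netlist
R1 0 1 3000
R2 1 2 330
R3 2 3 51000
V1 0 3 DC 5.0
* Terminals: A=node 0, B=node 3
Nodal analysis, taking node 3 as the 0 V reference.
Source V1 fixes V_0 = 5 V.
KCL at each unknown node (sum of currents leaving = 0; resistances in Ω):
  Node 1: (V_1 - 5)/3000 + (V_1 - V_2)/330 = 0
  Node 2: (V_2 - V_1)/330 + (V_2 - 0)/51000 = 0
Collecting terms (coefficients in siemens):
  0.003364·V_1 - 0.00303·V_2 = 0.001667
  0.00305·V_2 - 0.00303·V_1 = 0
Determinant D = (0.003364)(0.00305) - (-0.00303)(-0.00303) = 0.000001076
V_1 = [(0.001667)(0.00305) - (-0.00303)(0)]/D = 4.724 V
V_2 = [(0.003364)(0) - (0.001667)(-0.00303)]/D = 4.694 V
Power in each resistor, P = (ΔV)²/R:
  P_R1 = (5 - 4.724)²/3000 = 0.00002541 W
  P_R2 = (4.724 - 4.694)²/330 = 0.000002795 W
  P_R3 = (4.694 - 0)²/51000 = 0.0004319 W
P_total = P_R1 + P_R2 + P_R3 = 0.0004602 W

Final answer: 0.0004602 W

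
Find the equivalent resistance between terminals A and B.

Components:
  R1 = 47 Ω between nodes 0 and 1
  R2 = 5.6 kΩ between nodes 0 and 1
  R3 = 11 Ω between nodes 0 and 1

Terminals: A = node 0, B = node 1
Reduce the network between node 0 (A) and node 1 (B) by series/parallel combination:
  Rp1 = R1 ‖ R2 ‖ R3 (parallel, all between nodes 0 and 1) = 1/(1/47 + 1/5600 + 1/11) = 8.9 Ω
R_eq = 8.9 Ω

Final answer: 8.9 Ω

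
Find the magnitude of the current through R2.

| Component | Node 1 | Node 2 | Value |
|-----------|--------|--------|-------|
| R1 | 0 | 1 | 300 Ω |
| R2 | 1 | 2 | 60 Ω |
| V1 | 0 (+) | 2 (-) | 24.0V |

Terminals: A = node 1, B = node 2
Nodal analysis, taking node 2 as the 0 V reference.
Source V1 fixes V_0 = 24 V.
KCL at each unknown node (sum of currents leaving = 0; resistances in Ω):
  Node 1: (V_1 - 24)/300 + (V_1 - 0)/60 = 0
Collecting terms: 0.02 × V_1 = 0.08  =>  V_1 = 4 V
I_R2 = (V_1 - V_2)/R2 = (4 - 0)/60 = 0.06667 A
|I_R2| = 0.06667 A

Final answer: |I_R2| = 0.06667 A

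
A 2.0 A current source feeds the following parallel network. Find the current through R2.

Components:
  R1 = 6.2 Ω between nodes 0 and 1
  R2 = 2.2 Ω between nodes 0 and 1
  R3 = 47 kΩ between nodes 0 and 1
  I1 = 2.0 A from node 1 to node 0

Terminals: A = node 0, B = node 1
All resistors sit directly between nodes 0 and 1, so they are in parallel and share one voltage V; the full source current 2 A splits among them.
1/R_par = 1/6.2 + 1/2.2 + 1/47000 = 0.6159 S  =>  R_par = 1.624 Ω
V = I × R_par = 2 × 1.624 = 3.248 V
I_R2 = V/R2 = 3.248/2.2 = 1.476 A

Final answer: 1.476 A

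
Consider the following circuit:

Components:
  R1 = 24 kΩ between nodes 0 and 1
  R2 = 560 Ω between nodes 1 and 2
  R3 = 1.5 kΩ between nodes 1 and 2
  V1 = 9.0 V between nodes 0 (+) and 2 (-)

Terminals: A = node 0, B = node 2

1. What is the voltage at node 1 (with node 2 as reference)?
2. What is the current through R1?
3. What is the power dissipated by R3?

Nodal analysis, taking node 2 as the 0 V reference.
Source V1 fixes V_0 = 9 V.
KCL at each unknown node (sum of currents leaving = 0; resistances in Ω):
  Node 1: (V_1 - 9)/24000 + (V_1 - 0)/560 + (V_1 - 0)/1500 = 0
Collecting terms: 0.002494 × V_1 = 0.000375  =>  V_1 = 0.1504 V
Part 1:
  Read off the nodal solution: V_1 = 0.1504 V
Part 2:
  I_R1 = (V_0 - V_1)/R1 = (9 - 0.1504)/24000 = 0.0003687 A
  Magnitude: I_R1 = 0.0003687 A
Part 3:
  I_R3 = (V_1 - V_2)/R3 = (0.1504 - 0)/1500 = 0.0001002 A
  P_R3 = I_R3² × R3 = (0.0001002)² × 1500 = 0.00001507 W

Final answers:
1. V_1 = 0.1504 V
2. I_R1 = 0.0003687 A
3. P_R3 = 1.507e-05 W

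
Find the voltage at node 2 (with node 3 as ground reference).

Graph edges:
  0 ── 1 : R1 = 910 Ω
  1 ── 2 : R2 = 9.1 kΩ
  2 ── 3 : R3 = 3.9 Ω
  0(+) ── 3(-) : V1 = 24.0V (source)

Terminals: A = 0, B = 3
Nodal analysis, taking node 3 as the 0 V reference.
Source V1 fixes V_0 = 24 V.
KCL at each unknown node (sum of currents leaving = 0; resistances in Ω):
  Node 1: (V_1 - 24)/910 + (V_1 - V_2)/9100 = 0
  Node 2: (V_2 - V_1)/9100 + (V_2 - 0)/3.9 = 0
Collecting terms (coefficients in siemens):
  0.001209·V_1 - 0.0001099·V_2 = 0.02637
  0.2565·V_2 - 0.0001099·V_1 = 0
Determinant D = (0.001209)(0.2565) - (-0.0001099)(-0.0001099) = 0.0003101
V_1 = [(0.02637)(0.2565) - (-0.0001099)(0)]/D = 21.82 V
V_2 = [(0.001209)(0) - (0.02637)(-0.0001099)]/D = 0.009347 V
The requested potential is V_2 = 0.009347 V.

Final answer: V_2 = 0.009347 V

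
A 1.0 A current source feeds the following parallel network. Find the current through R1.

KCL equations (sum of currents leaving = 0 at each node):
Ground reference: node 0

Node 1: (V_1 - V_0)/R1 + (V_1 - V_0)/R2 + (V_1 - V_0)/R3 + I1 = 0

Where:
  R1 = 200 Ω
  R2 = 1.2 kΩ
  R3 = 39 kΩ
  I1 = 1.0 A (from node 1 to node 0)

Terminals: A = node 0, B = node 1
All resistors sit directly between nodes 0 and 1, so they are in parallel and share one voltage V; the full source current 1 A splits among them.
1/R_par = 1/200 + 1/1200 + 1/39000 = 0.005859 S  =>  R_par = 170.7 Ω
V = I × R_par = 1 × 170.7 = 170.7 V
I_R1 = V/R1 = 170.7/200 = 0.8534 A

Final answer: 0.8534 A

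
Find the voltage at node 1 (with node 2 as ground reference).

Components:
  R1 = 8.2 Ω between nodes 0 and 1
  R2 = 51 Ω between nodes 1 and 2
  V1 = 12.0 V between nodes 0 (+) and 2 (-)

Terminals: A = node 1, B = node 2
Nodal analysis, taking node 2 as the 0 V reference.
Source V1 fixes V_0 = 12 V.
KCL at each unknown node (sum of currents leaving = 0; resistances in Ω):
  Node 1: (V_1 - 12)/8.2 + (V_1 - 0)/51 = 0
Collecting terms: 0.1416 × V_1 = 1.463  =>  V_1 = 10.34 V
The requested potential is V_1 = 10.34 V.

Final answer: V_1 = 10.34 V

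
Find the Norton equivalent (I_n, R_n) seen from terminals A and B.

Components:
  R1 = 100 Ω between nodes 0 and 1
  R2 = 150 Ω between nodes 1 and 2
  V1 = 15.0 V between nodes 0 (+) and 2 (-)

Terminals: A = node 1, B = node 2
Find the Thévenin equivalent first; then I_n = V_th/R_th and R_n = R_th.
Step 1 — V_th is the open-circuit voltage V_A - V_B (nothing connected across the terminals).
Nodal analysis, taking node 2 as the 0 V reference.
Source V1 fixes V_0 = 15 V.
KCL at each unknown node (sum of currents leaving = 0; resistances in Ω):
  Node 1: (V_1 - 15)/100 + (V_1 - 0)/150 = 0
Collecting terms: 0.01667 × V_1 = 0.15  =>  V_1 = 9 V
V_th = V_1 - V_2 = 9 - 0 = 9 V
Step 2 — R_th: zero the source — replace V1 by a short circuit (node 2 merges into node 0) — and find the resistance seen between A (node 1) and B (node 0).
Reduce the network between node 1 (A) and node 0 (B) by series/parallel combination:
  Rp1 = R1 ‖ R2 (parallel, both between nodes 0 and 1) = 1/(1/100 + 1/150) = 60 Ω
R_th = 60 Ω
I_n = V_th/R_th = 9/60 = 0.15 A, and R_n = R_th = 60 Ω

Final answer: I_n = 0.15 A, R_n = 60 Ω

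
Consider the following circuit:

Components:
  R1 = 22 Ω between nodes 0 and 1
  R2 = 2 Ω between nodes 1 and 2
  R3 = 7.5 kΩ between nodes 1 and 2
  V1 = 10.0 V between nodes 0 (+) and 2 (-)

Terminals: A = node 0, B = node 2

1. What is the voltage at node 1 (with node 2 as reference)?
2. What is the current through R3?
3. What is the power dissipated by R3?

Nodal analysis, taking node 2 as the 0 V reference.
Source V1 fixes V_0 = 10 V.
KCL at each unknown node (sum of currents leaving = 0; resistances in Ω):
  Node 1: (V_1 - 10)/22 + (V_1 - 0)/2 + (V_1 - 0)/7500 = 0
Collecting terms: 0.5456 × V_1 = 0.4545  =>  V_1 = 0.8331 V
Part 1:
  Read off the nodal solution: V_1 = 0.8331 V
Part 2:
  I_R3 = (V_1 - V_2)/R3 = (0.8331 - 0)/7500 = 0.0001111 A
  Magnitude: I_R3 = 0.0001111 A
Part 3:
  I_R3 = (V_1 - V_2)/R3 = (0.8331 - 0)/7500 = 0.0001111 A
  P_R3 = I_R3² × R3 = (0.0001111)² × 7500 = 0.00009255 W

Final answers:
1. V_1 = 0.8331 V
2. I_R3 = 0.0001111 A
3. P_R3 = 9.255e-05 W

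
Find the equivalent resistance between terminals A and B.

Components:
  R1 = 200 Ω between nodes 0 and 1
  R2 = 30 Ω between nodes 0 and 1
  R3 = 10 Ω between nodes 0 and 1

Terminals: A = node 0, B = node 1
Reduce the network between node 0 (A) and node 1 (B) by series/parallel combination:
  Rp1 = R1 ‖ R2 ‖ R3 (parallel, all between nodes 0 and 1) = 1/(1/200 + 1/30 + 1/10) = 7.229 Ω
R_eq = 7.229 Ω

Final answer: 7.229 Ω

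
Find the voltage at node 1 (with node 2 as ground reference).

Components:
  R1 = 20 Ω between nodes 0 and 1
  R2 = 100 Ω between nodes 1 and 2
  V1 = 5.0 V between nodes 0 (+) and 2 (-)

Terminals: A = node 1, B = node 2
Nodal analysis, taking node 2 as the 0 V reference.
Source V1 fixes V_0 = 5 V.
KCL at each unknown node (sum of currents leaving = 0; resistances in Ω):
  Node 1: (V_1 - 5)/20 + (V_1 - 0)/100 = 0
Collecting terms: 0.06 × V_1 = 0.25  =>  V_1 = 4.167 V
The requested potential is V_1 = 4.167 V.

Final answer: V_1 = 4.167 V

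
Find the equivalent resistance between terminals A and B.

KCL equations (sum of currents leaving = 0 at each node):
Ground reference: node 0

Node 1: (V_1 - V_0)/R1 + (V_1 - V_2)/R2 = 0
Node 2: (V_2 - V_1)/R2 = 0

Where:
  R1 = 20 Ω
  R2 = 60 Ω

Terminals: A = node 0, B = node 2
Reduce the network between node 0 (A) and node 2 (B) by series/parallel combination:
  Rs1 = R1 + R2 (series, joined only at node 1) = 20 + 60 = 80 Ω
R_eq = 80 Ω

Final answer: 80 Ω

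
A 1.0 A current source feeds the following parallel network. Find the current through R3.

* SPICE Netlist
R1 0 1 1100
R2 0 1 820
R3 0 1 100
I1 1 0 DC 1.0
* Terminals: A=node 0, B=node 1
All resistors sit directly between nodes 0 and 1, so they are in parallel and share one voltage V; the full source current 1 A splits among them.
1/R_par = 1/1100 + 1/820 + 1/100 = 0.01213 S  =>  R_par = 82.45 Ω
V = I × R_par = 1 × 82.45 = 82.45 V
I_R3 = V/R3 = 82.45/100 = 0.8245 A

Final answer: 0.8245 A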